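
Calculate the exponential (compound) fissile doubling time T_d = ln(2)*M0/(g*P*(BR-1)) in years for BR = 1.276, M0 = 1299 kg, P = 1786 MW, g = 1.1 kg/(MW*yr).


Breeding gain G = BR - 1 = 1.276 - 1 = 0.276
Fissile production rate = g * P * G = 1.1 * 1786 * 0.276 = 542.2296 kg/yr
T_d = ln(2) * M0 / (g * P * G)
T_d = ln(2) * 1299 / 542.2296 = 1.6605 yr

1.6605


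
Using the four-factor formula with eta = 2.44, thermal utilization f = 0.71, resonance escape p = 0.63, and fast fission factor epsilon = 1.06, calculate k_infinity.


k_inf = eta * f * p * epsilon
k_inf = 2.44 * 0.71 * 0.63 * 1.06
k_inf = 1.1569

1.1569


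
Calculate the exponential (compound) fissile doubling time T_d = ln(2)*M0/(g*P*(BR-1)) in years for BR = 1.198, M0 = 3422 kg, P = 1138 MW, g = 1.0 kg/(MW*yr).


Breeding gain G = BR - 1 = 1.198 - 1 = 0.198
Fissile production rate = g * P * G = 1.0 * 1138 * 0.198 = 225.324 kg/yr
T_d = ln(2) * M0 / (g * P * G)
T_d = ln(2) * 3422 / 225.324 = 10.527 yr

10.527


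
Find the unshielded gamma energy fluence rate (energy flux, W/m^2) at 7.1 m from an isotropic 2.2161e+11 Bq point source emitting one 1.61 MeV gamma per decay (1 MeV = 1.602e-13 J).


psi = A * E * 1.602e-13 / (4*pi*r^2)
psi = 2.2161e+11 * 1.61 * 1.602e-13 / (4*pi*7.1^2)
psi = 9.0230e-05 W/m^2

9.0230e-05


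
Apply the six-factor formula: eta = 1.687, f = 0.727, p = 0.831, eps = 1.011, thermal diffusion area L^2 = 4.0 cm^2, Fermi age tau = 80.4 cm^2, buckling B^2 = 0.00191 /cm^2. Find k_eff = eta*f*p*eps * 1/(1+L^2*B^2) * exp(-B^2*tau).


k_inf = eta*f*p*eps = 1.687*0.727*0.831*1.011 = 1.030390
P_TNL = 1/(1 + L^2*B^2) = 1/(1 + 4.0*0.00191) = 0.9924179
P_FNL = exp(-B^2*tau) = exp(-0.00191*80.4) = 0.8576459
k_eff = k_inf * P_TNL * P_FNL = 1.030390 * 0.9924179 * 0.8576459
k_eff = 0.87701

0.87701


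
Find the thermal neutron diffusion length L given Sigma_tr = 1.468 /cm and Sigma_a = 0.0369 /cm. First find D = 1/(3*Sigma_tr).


D = 1 / (3 * Sigma_tr) = 1 / (3 * 1.468) = 0.2270663 cm
L = sqrt(D / Sigma_a)
L = sqrt(0.2270663 / 0.0369)
L = 2.4806 cm

2.4806


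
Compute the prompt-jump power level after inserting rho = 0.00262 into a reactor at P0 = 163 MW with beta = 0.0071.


P1/P0 = beta / (beta - rho)
P1/P0 = 0.0071 / (0.0071 - 0.00262) = 1.584821
P1 = 163 * 1.584821 = 258.33 MW

258.33


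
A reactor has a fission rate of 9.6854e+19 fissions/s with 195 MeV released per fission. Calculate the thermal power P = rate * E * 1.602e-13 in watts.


P = fission_rate * E_MeV * 1.602e-13
P = 9.6854e+19 * 195 * 1.602e-13
P = 3.0256e+09 W

3.0256e+09


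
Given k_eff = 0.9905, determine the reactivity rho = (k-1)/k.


rho = (k_eff - 1) / k_eff
rho = (0.9905 - 1) / 0.9905
rho = -0.0095911

-0.0095911


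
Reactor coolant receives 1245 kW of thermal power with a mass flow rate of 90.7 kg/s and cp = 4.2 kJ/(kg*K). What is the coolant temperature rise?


dT = Q / (m_dot * cp)
dT = 1245 / (90.7 * 4.2)
dT = 3.2682 C

3.2682


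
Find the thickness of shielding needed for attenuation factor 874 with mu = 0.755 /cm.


x = ln(factor) / mu
x = ln(874) / 0.755
x = 8.9710 cm

8.9710


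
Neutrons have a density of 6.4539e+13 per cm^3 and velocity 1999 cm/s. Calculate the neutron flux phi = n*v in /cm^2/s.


phi = n * v
phi = 6.4539e+13 * 1999
phi = 1.2901e+17 /cm^2/s

1.2901e+17


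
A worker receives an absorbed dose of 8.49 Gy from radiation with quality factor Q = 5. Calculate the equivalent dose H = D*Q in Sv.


H = D * Q
H = 8.49 * 5
H = 42.450 Sv

42.450


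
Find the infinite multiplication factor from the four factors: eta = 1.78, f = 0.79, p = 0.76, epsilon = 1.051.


k_inf = eta * f * p * epsilon
k_inf = 1.78 * 0.79 * 0.76 * 1.051
k_inf = 1.1232

1.1232


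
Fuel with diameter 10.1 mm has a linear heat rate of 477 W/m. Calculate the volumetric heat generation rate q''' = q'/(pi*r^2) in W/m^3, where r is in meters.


r = D / 2 / 1000 = 10.1 / 2 / 1000 = 0.00505 m
q''' = q' / (pi * r^2)
q''' = 477 / (pi * 0.00505^2)
q''' = 5.9537e+06 W/m^3

5.9537e+06


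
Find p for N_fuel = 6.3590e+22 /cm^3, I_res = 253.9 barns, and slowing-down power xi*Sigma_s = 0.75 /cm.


p = exp(-N * I * 1e-24 / (xi*Sigma_s))
p = exp(-6.3590e+22 * 253.9 * 1e-24 / 0.75)
p = 4.4750e-10

4.4750e-10


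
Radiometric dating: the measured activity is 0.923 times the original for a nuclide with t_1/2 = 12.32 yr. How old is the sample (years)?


lambda = ln(2) / t_half = ln(2) / 12.32 = 0.05626195 /yr
t = -ln(A/A0) / lambda
t = -ln(0.923) / 0.05626195
t = 1.4242 yr

1.4242


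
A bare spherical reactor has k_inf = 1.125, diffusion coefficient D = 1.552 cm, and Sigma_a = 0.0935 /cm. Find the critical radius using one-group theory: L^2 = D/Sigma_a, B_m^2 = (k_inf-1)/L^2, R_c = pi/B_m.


L^2 = D / Sigma_a = 1.552 / 0.0935 = 16.59893 cm^2
B_m^2 = (k_inf - 1) / L^2 = (1.125 - 1) / 16.59893 = 0.007530606 /cm^2
For a bare sphere: B_g = pi/R, so R_c = pi / sqrt(B_m^2)
R_c = pi / sqrt(0.007530606) = 36.202 cm

36.202


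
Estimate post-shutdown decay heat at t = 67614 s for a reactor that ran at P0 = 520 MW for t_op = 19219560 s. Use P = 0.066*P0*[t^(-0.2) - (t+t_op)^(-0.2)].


P/P0 = 0.066 * [t^(-0.2) - (t + t_op)^(-0.2)]
P/P0 = 0.066 * [67614^(-0.2) - (67614 + 19219560)^(-0.2)]
P/P0 = 0.066 * [0.1081416 - 0.03490971] = 0.004833305
P = 520 * 0.004833305 = 2.5133 MW

2.5133


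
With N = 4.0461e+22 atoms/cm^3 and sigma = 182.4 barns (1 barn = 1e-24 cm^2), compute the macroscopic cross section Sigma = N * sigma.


Sigma = N * sigma_barns * 1e-24
Sigma = 4.0461e+22 * 182.4 * 1e-24
Sigma = 7.3801 /cm

7.3801


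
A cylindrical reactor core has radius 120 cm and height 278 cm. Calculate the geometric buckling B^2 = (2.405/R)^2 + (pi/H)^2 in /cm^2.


B^2 = (2.405/R)^2 + (pi/H)^2
B^2 = (2.405/120)^2 + (pi/278)^2
B^2 = 5.2937e-04 /cm^2

5.2937e-04


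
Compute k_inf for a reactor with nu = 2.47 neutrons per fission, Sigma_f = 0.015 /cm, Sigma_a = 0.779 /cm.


k_inf = nu * Sigma_f / Sigma_a
k_inf = 2.47 * 0.015 / 0.779
k_inf = 0.047561

0.047561


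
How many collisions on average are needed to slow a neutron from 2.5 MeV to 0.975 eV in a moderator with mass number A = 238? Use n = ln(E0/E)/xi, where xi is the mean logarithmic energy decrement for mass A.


xi = 1 + (A-1)^2/(2A)*ln((A-1)/(A+1)) = 0.008379872 (for A = 238)
n = ln(E0/E) / xi
n = ln(2.5e6 / 0.975) / 0.008379872
n = ln(2.564103e+06) / 0.008379872 = 1761.0

1761.0


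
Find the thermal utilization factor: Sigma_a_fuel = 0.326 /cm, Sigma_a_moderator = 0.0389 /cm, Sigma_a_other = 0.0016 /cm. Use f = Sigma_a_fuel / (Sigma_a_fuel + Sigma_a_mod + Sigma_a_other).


f = Sigma_a_fuel / (Sigma_a_fuel + Sigma_a_mod + Sigma_a_other)
f = 0.326 / (0.326 + 0.0389 + 0.0016)
f = 0.88950

0.88950


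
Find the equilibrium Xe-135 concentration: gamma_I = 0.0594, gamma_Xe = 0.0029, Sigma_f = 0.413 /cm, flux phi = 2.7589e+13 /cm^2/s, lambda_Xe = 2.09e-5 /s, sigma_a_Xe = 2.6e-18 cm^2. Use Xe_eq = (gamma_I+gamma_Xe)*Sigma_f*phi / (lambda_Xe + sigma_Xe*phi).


Xe_eq = (gamma_I + gamma_Xe) * Sigma_f * phi / (lambda_Xe + sigma_Xe * phi)
Numerator = (0.0594 + 0.0029) * 0.413 * 2.7589e+13 = 7.098622e+11
Denominator = 2.09e-5 + 2.6e-18 * 2.7589e+13 = 9.263140e-05
Xe_eq = 7.098622e+11 / 9.263140e-05 = 7.6633e+15 /cm^3

7.6633e+15


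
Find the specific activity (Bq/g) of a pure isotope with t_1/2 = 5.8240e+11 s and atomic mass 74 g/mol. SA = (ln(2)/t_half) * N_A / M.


lambda = ln(2) / t_half = ln(2) / 5.8240e+11 = 1.190157e-12 /s
SA = lambda * N_A / M
SA = 1.190157e-12 * 6.022e23 / 74
SA = 9.6853e+09 Bq/g

9.6853e+09


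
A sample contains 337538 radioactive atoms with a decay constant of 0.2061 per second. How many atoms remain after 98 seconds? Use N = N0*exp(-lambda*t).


N = N0 * exp(-lambda * t)
N = 337538 * exp(-0.2061 * 98)
N = 5.7086e-04

5.7086e-04


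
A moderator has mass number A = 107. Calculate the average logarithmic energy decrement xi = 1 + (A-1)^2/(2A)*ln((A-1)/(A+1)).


xi = 1 + (A-1)^2/(2A) * ln((A-1)/(A+1))
xi = 1 + (107-1)^2/(2*107) * ln((107-1)/(107 +1))
xi = 0.018576

0.018576


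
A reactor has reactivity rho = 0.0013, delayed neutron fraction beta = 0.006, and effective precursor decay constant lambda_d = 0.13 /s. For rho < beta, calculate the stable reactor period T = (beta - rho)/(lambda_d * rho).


T = (beta - rho) / (lambda_d * rho)
T = (0.006 - 0.0013) / (0.13 * 0.0013)
T = 27.811 s

27.811


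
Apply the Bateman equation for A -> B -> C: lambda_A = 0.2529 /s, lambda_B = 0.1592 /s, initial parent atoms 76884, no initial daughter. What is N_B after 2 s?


N_B(t) = lambda_A * N_A0 / (lambda_B - lambda_A) * [exp(-lambda_A*t) - exp(-lambda_B*t)]
exp(-0.2529*2) = 0.6030230; exp(-0.1592*2) = 0.7273118
N_B = 0.2529 * 76884 / (0.1592 - 0.2529) * (0.6030230 - 0.7273118)
N_B = 25792

25792


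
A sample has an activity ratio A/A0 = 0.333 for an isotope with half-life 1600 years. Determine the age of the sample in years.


lambda = ln(2) / t_half = ln(2) / 1600 = 4.332170e-04 /yr
t = -ln(A/A0) / lambda
t = -ln(0.333) / 4.332170e-04
t = 2538.2 yr

2538.2


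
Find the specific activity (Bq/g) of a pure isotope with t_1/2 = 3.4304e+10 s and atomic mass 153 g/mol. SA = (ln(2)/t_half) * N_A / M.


lambda = ln(2) / t_half = ln(2) / 3.4304e+10 = 2.020602e-11 /s
SA = lambda * N_A / M
SA = 2.020602e-11 * 6.022e23 / 153
SA = 7.9530e+10 Bq/g

7.9530e+10


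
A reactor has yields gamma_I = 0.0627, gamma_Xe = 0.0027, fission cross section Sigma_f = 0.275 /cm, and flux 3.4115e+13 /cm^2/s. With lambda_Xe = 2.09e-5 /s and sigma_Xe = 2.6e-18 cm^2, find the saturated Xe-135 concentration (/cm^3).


Xe_eq = (gamma_I + gamma_Xe) * Sigma_f * phi / (lambda_Xe + sigma_Xe * phi)
Numerator = (0.0627 + 0.0027) * 0.275 * 3.4115e+13 = 6.135583e+11
Denominator = 2.09e-5 + 2.6e-18 * 3.4115e+13 = 1.095990e-04
Xe_eq = 6.135583e+11 / 1.095990e-04 = 5.5982e+15 /cm^3

5.5982e+15


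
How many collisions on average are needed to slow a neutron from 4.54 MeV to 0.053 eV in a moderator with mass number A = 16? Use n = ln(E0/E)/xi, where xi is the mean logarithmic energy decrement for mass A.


xi = 1 + (A-1)^2/(2A)*ln((A-1)/(A+1)) = 0.1199467 (for A = 16)
n = ln(E0/E) / xi
n = ln(4.54e6 / 0.053) / 0.1199467
n = ln(8.566038e+07) / 0.1199467 = 152.28

152.28


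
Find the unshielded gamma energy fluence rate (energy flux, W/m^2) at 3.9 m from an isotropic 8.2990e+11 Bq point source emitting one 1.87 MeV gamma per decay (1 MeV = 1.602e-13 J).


psi = A * E * 1.602e-13 / (4*pi*r^2)
psi = 8.2990e+11 * 1.87 * 1.602e-13 / (4*pi*3.9^2)
psi = 0.0013007 W/m^2

0.0013007


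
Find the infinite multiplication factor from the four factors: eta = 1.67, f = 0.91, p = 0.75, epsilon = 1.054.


k_inf = eta * f * p * epsilon
k_inf = 1.67 * 0.91 * 0.75 * 1.054
k_inf = 1.2013

1.2013


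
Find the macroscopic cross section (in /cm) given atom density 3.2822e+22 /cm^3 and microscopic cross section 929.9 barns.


Sigma = N * sigma_barns * 1e-24
Sigma = 3.2822e+22 * 929.9 * 1e-24
Sigma = 30.521 /cm

30.521


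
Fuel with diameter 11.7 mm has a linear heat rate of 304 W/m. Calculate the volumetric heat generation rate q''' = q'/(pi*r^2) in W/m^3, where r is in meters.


r = D / 2 / 1000 = 11.7 / 2 / 1000 = 0.00585 m
q''' = q' / (pi * r^2)
q''' = 304 / (pi * 0.00585^2)
q''' = 2.8276e+06 W/m^3

2.8276e+06


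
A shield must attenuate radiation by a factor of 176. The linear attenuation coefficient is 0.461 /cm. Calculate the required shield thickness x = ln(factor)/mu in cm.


x = ln(factor) / mu
x = ln(176) / 0.461
x = 11.216 cm

11.216


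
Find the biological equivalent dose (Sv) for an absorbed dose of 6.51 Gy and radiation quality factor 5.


H = D * Q
H = 6.51 * 5
H = 32.550 Sv

32.550


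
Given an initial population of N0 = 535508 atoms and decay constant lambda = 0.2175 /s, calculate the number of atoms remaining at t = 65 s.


N = N0 * exp(-lambda * t)
N = 535508 * exp(-0.2175 * 65)
N = 0.38809

0.38809


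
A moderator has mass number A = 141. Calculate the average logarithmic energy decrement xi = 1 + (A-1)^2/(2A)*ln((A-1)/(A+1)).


xi = 1 + (A-1)^2/(2A) * ln((A-1)/(A+1))
xi = 1 + (141-1)^2/(2*141) * ln((141-1)/(141 +1))
xi = 0.014118

0.014118


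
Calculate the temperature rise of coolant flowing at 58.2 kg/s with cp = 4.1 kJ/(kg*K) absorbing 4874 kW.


dT = Q / (m_dot * cp)
dT = 4874 / (58.2 * 4.1)
dT = 20.426 C

20.426


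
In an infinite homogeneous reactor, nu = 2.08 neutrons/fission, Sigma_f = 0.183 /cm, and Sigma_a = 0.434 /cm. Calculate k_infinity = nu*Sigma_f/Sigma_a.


k_inf = nu * Sigma_f / Sigma_a
k_inf = 2.08 * 0.183 / 0.434
k_inf = 0.87705

0.87705


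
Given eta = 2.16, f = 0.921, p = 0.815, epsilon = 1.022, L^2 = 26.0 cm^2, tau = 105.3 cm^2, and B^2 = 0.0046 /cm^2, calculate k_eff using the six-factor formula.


k_inf = eta*f*p*eps = 2.16*0.921*0.815*1.022 = 1.656998
P_TNL = 1/(1 + L^2*B^2) = 1/(1 + 26.0*0.0046) = 0.8931761
P_FNL = exp(-B^2*tau) = exp(-0.0046*105.3) = 0.6160790
k_eff = k_inf * P_TNL * P_FNL = 1.656998 * 0.8931761 * 0.6160790
k_eff = 0.91179

0.91179


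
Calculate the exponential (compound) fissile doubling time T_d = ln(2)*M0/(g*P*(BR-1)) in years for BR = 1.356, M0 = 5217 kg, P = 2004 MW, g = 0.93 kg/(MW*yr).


Breeding gain G = BR - 1 = 1.356 - 1 = 0.356
Fissile production rate = g * P * G = 0.93 * 2004 * 0.356 = 663.48432 kg/yr
T_d = ln(2) * M0 / (g * P * G)
T_d = ln(2) * 5217 / 663.48432 = 5.4502 yr

5.4502


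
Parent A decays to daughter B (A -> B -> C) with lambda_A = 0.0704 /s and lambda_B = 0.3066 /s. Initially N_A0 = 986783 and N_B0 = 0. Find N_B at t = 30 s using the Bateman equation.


N_B(t) = lambda_A * N_A0 / (lambda_B - lambda_A) * [exp(-lambda_A*t) - exp(-lambda_B*t)]
exp(-0.0704*30) = 0.1209957; exp(-0.3066*30) = 1.012417e-04
N_B = 0.0704 * 986783 / (0.3066 - 0.0704) * (0.1209957 - 1.012417e-04)
N_B = 35557

35557


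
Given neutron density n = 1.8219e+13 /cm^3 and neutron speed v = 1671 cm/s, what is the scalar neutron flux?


phi = n * v
phi = 1.8219e+13 * 1671
phi = 3.0444e+16 /cm^2/s

3.0444e+16


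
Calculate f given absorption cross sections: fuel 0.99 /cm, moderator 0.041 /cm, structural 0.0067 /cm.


f = Sigma_a_fuel / (Sigma_a_fuel + Sigma_a_mod + Sigma_a_other)
f = 0.99 / (0.99 + 0.041 + 0.0067)
f = 0.95403

0.95403


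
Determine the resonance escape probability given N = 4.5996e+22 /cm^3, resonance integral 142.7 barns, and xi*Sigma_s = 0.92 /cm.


p = exp(-N * I * 1e-24 / (xi*Sigma_s))
p = exp(-4.5996e+22 * 142.7 * 1e-24 / 0.92)
p = 7.9722e-04

7.9722e-04


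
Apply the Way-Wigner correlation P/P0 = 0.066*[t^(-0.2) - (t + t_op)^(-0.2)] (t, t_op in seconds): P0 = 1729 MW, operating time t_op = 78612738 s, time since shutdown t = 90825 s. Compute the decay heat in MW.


P/P0 = 0.066 * [t^(-0.2) - (t + t_op)^(-0.2)]
P/P0 = 0.066 * [90825^(-0.2) - (90825 + 78612738)^(-0.2)]
P/P0 = 0.066 * [0.1019434 - 0.02635124] = 0.004989083
P = 1729 * 0.004989083 = 8.6261 MW

8.6261


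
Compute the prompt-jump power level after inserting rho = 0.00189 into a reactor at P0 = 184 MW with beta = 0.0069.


P1/P0 = beta / (beta - rho)
P1/P0 = 0.0069 / (0.0069 - 0.00189) = 1.377246
P1 = 184 * 1.377246 = 253.41 MW

253.41


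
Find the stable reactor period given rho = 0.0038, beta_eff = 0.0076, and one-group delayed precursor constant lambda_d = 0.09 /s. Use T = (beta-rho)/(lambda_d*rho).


T = (beta - rho) / (lambda_d * rho)
T = (0.0076 - 0.0038) / (0.09 * 0.0038)
T = 11.111 s

11.111


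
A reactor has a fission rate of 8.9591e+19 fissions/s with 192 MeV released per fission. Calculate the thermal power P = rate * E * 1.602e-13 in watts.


P = fission_rate * E_MeV * 1.602e-13
P = 8.9591e+19 * 192 * 1.602e-13
P = 2.7557e+09 W

2.7557e+09


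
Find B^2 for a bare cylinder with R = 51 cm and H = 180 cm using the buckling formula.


B^2 = (2.405/R)^2 + (pi/H)^2
B^2 = (2.405/51)^2 + (pi/180)^2
B^2 = 0.0025284 /cm^2

0.0025284


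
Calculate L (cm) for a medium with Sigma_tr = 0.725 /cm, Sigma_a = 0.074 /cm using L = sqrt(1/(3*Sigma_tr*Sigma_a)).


D = 1 / (3 * Sigma_tr) = 1 / (3 * 0.725) = 0.4597701 cm
L = sqrt(D / Sigma_a)
L = sqrt(0.4597701 / 0.074)
L = 2.4926 cm

2.4926


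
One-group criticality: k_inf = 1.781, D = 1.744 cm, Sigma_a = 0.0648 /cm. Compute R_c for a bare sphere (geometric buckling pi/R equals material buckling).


L^2 = D / Sigma_a = 1.744 / 0.0648 = 26.91358 cm^2
B_m^2 = (k_inf - 1) / L^2 = (1.781 - 1) / 26.91358 = 0.02901881 /cm^2
For a bare sphere: B_g = pi/R, so R_c = pi / sqrt(B_m^2)
R_c = pi / sqrt(0.02901881) = 18.442 cm

18.442


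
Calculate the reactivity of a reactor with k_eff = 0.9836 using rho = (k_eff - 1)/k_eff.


rho = (k_eff - 1) / k_eff
rho = (0.9836 - 1) / 0.9836
rho = -0.016673

-0.016673


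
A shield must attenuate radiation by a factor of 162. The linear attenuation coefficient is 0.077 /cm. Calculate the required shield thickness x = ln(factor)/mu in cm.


x = ln(factor) / mu
x = ln(162) / 0.077
x = 66.073 cm

66.073


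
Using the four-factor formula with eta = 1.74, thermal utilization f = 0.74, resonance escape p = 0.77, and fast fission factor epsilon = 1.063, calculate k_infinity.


k_inf = eta * f * p * epsilon
k_inf = 1.74 * 0.74 * 0.77 * 1.063
k_inf = 1.0539

1.0539


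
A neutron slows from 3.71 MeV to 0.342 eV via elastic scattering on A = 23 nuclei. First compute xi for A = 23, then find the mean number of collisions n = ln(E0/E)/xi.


xi = 1 + (A-1)^2/(2A)*ln((A-1)/(A+1)) = 0.08448899 (for A = 23)
n = ln(E0/E) / xi
n = ln(3.71e6 / 0.342) / 0.08448899
n = ln(1.084795e+07) / 0.08448899 = 191.73

191.73


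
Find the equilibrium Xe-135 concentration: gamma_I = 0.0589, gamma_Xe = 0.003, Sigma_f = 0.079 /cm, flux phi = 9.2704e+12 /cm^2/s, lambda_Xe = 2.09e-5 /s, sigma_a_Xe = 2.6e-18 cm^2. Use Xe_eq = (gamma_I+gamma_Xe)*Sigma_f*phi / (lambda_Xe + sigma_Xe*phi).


Xe_eq = (gamma_I + gamma_Xe) * Sigma_f * phi / (lambda_Xe + sigma_Xe * phi)
Numerator = (0.0589 + 0.003) * 0.079 * 9.2704e+12 = 4.533318e+10
Denominator = 2.09e-5 + 2.6e-18 * 9.2704e+12 = 4.500304e-05
Xe_eq = 4.533318e+10 / 4.500304e-05 = 1.0073e+15 /cm^3

1.0073e+15


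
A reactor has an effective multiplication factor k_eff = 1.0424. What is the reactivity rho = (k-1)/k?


rho = (k_eff - 1) / k_eff
rho = (1.0424 - 1) / 1.0424
rho = 0.040675

0.040675


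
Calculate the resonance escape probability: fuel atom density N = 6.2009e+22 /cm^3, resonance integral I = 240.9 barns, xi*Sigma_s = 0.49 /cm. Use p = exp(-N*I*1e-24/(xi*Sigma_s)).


p = exp(-N * I * 1e-24 / (xi*Sigma_s))
p = exp(-6.2009e+22 * 240.9 * 1e-24 / 0.49)
p = 5.7577e-14

5.7577e-14


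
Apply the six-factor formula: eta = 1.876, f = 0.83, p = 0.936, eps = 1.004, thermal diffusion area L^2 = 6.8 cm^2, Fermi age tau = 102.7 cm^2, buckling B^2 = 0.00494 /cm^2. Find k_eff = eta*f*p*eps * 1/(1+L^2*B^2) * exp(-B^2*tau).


k_inf = eta*f*p*eps = 1.876*0.83*0.936*1.004 = 1.463257
P_TNL = 1/(1 + L^2*B^2) = 1/(1 + 6.8*0.00494) = 0.9674997
P_FNL = exp(-B^2*tau) = exp(-0.00494*102.7) = 0.6020962
k_eff = k_inf * P_TNL * P_FNL = 1.463257 * 0.9674997 * 0.6020962
k_eff = 0.85239

0.85239


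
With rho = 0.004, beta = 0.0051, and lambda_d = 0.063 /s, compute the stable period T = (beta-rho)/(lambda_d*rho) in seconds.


T = (beta - rho) / (lambda_d * rho)
T = (0.0051 - 0.004) / (0.063 * 0.004)
T = 4.3651 s

4.3651


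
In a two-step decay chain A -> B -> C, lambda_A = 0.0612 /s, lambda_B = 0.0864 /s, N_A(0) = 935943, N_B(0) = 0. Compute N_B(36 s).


N_B(t) = lambda_A * N_A0 / (lambda_B - lambda_A) * [exp(-lambda_A*t) - exp(-lambda_B*t)]
exp(-0.0612*36) = 0.1104492; exp(-0.0864*36) = 0.04458312
N_B = 0.0612 * 935943 / (0.0864 - 0.0612) * (0.1104492 - 0.04458312)
N_B = 149714

149714


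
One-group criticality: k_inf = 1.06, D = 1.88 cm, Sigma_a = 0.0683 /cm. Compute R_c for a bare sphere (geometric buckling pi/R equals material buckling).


L^2 = D / Sigma_a = 1.88 / 0.0683 = 27.52562 cm^2
B_m^2 = (k_inf - 1) / L^2 = (1.06 - 1) / 27.52562 = 0.002179787 /cm^2
For a bare sphere: B_g = pi/R, so R_c = pi / sqrt(B_m^2)
R_c = pi / sqrt(0.002179787) = 67.289 cm

67.289


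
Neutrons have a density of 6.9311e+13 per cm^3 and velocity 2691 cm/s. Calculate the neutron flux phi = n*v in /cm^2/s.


phi = n * v
phi = 6.9311e+13 * 2691
phi = 1.8652e+17 /cm^2/s

1.8652e+17


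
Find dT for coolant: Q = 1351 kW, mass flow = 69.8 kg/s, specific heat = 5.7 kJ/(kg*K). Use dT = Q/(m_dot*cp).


dT = Q / (m_dot * cp)
dT = 1351 / (69.8 * 5.7)
dT = 3.3957 C

3.3957


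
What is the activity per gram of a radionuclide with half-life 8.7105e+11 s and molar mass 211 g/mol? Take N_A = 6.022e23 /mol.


lambda = ln(2) / t_half = ln(2) / 8.7105e+11 = 7.957605e-13 /s
SA = lambda * N_A / M
SA = 7.957605e-13 * 6.022e23 / 211
SA = 2.2711e+09 Bq/g

2.2711e+09


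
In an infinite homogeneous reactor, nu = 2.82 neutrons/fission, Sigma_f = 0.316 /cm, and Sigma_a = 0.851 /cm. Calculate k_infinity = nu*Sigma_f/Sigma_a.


k_inf = nu * Sigma_f / Sigma_a
k_inf = 2.82 * 0.316 / 0.851
k_inf = 1.0471

1.0471


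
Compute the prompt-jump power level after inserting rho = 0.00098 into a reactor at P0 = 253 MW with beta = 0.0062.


P1/P0 = beta / (beta - rho)
P1/P0 = 0.0062 / (0.0062 - 0.00098) = 1.187739
P1 = 253 * 1.187739 = 300.50 MW

300.50


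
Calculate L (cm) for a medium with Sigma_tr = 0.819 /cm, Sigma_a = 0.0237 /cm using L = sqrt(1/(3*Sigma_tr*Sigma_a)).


D = 1 / (3 * Sigma_tr) = 1 / (3 * 0.819) = 0.4070004 cm
L = sqrt(D / Sigma_a)
L = sqrt(0.4070004 / 0.0237)
L = 4.1440 cm

4.1440


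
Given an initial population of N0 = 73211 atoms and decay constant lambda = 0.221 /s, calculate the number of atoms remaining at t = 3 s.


N = N0 * exp(-lambda * t)
N = 73211 * exp(-0.221 * 3)
N = 37726

37726


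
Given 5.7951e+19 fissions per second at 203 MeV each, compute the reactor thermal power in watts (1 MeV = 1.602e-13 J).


P = fission_rate * E_MeV * 1.602e-13
P = 5.7951e+19 * 203 * 1.602e-13
P = 1.8846e+09 W

1.8846e+09


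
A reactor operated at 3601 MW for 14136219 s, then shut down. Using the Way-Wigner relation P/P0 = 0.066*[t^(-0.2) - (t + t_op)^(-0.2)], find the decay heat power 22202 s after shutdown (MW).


P/P0 = 0.066 * [t^(-0.2) - (t + t_op)^(-0.2)]
P/P0 = 0.066 * [22202^(-0.2) - (22202 + 14136219)^(-0.2)]
P/P0 = 0.066 * [0.1351206 - 0.03713616] = 0.006466973
P = 3601 * 0.006466973 = 23.288 MW

23.288


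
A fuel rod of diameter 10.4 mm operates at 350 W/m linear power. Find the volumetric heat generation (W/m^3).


r = D / 2 / 1000 = 10.4 / 2 / 1000 = 0.0052 m
q''' = q' / (pi * r^2)
q''' = 350 / (pi * 0.0052^2)
q''' = 4.1201e+06 W/m^3

4.1201e+06


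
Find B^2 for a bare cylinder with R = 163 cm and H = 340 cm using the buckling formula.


B^2 = (2.405/R)^2 + (pi/H)^2
B^2 = (2.405/163)^2 + (pi/340)^2
B^2 = 3.0308e-04 /cm^2

3.0308e-04


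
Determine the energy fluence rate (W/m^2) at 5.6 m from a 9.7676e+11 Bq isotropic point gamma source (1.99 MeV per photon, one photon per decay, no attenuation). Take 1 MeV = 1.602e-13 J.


psi = A * E * 1.602e-13 / (4*pi*r^2)
psi = 9.7676e+11 * 1.99 * 1.602e-13 / (4*pi*5.6^2)
psi = 7.9016e-04 W/m^2

7.9016e-04


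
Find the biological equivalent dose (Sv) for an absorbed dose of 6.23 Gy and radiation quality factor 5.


H = D * Q
H = 6.23 * 5
H = 31.150 Sv

31.150


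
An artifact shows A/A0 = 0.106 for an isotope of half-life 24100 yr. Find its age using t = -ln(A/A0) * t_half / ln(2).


lambda = ln(2) / t_half = ln(2) / 24100 = 2.876129e-05 /yr
t = -ln(A/A0) / lambda
t = -ln(0.106) / 2.876129e-05
t = 78033 yr

78033


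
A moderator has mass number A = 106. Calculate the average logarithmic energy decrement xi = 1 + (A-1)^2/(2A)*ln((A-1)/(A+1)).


xi = 1 + (A-1)^2/(2A) * ln((A-1)/(A+1))
xi = 1 + (106-1)^2/(2*106) * ln((106-1)/(106 +1))
xi = 0.018750

0.018750


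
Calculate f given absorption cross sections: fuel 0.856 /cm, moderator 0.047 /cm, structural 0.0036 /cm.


f = Sigma_a_fuel / (Sigma_a_fuel + Sigma_a_mod + Sigma_a_other)
f = 0.856 / (0.856 + 0.047 + 0.0036)
f = 0.94419

0.94419


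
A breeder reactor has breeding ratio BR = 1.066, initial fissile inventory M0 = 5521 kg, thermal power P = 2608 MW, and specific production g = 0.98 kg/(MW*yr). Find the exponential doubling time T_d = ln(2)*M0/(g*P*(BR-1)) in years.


Breeding gain G = BR - 1 = 1.066 - 1 = 0.066
Fissile production rate = g * P * G = 0.98 * 2608 * 0.066 = 168.68544 kg/yr
T_d = ln(2) * M0 / (g * P * G)
T_d = ln(2) * 5521 / 168.68544 = 22.686 yr

22.686


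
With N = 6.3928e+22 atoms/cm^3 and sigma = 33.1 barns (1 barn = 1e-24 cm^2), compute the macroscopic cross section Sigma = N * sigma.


Sigma = N * sigma_barns * 1e-24
Sigma = 6.3928e+22 * 33.1 * 1e-24
Sigma = 2.1160 /cm

2.1160


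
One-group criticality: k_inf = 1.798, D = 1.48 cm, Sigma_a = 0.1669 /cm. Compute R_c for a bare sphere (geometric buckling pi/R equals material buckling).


L^2 = D / Sigma_a = 1.48 / 0.1669 = 8.867585 cm^2
B_m^2 = (k_inf - 1) / L^2 = (1.798 - 1) / 8.867585 = 0.08999068 /cm^2
For a bare sphere: B_g = pi/R, so R_c = pi / sqrt(B_m^2)
R_c = pi / sqrt(0.08999068) = 10.473 cm

10.473


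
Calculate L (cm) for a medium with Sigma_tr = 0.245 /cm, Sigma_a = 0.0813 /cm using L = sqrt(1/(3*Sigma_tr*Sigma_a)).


D = 1 / (3 * Sigma_tr) = 1 / (3 * 0.245) = 1.360544 cm
L = sqrt(D / Sigma_a)
L = sqrt(1.360544 / 0.0813)
L = 4.0908 cm

4.0908


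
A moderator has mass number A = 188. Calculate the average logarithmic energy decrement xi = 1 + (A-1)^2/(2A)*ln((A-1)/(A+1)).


xi = 1 + (A-1)^2/(2A) * ln((A-1)/(A+1))
xi = 1 + (188-1)^2/(2*188) * ln((188-1)/(188 +1))
xi = 0.010601

0.010601


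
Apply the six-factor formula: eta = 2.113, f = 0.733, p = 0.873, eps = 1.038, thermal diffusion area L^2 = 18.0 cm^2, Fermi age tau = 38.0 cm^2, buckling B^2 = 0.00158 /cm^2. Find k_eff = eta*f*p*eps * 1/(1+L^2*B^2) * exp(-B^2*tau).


k_inf = eta*f*p*eps = 2.113*0.733*0.873*1.038 = 1.403509
P_TNL = 1/(1 + L^2*B^2) = 1/(1 + 18.0*0.00158) = 0.9723465
P_FNL = exp(-B^2*tau) = exp(-0.00158*38.0) = 0.9417269
k_eff = k_inf * P_TNL * P_FNL = 1.403509 * 0.9723465 * 0.9417269
k_eff = 1.2852

1.2852


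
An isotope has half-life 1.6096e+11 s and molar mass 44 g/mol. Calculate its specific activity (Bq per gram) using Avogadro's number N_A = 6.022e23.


lambda = ln(2) / t_half = ln(2) / 1.6096e+11 = 4.306332e-12 /s
SA = lambda * N_A / M
SA = 4.306332e-12 * 6.022e23 / 44
SA = 5.8938e+10 Bq/g

5.8938e+10


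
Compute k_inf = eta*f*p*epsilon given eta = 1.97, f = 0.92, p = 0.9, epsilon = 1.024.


k_inf = eta * f * p * epsilon
k_inf = 1.97 * 0.92 * 0.9 * 1.024
k_inf = 1.6703

1.6703


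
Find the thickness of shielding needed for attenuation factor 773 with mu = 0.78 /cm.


x = ln(factor) / mu
x = ln(773) / 0.78
x = 8.5260 cm

8.5260


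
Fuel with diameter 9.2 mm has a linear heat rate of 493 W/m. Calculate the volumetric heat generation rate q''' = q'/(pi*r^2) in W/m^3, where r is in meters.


r = D / 2 / 1000 = 9.2 / 2 / 1000 = 0.0046 m
q''' = q' / (pi * r^2)
q''' = 493 / (pi * 0.0046^2)
q''' = 7.4162e+06 W/m^3

7.4162e+06


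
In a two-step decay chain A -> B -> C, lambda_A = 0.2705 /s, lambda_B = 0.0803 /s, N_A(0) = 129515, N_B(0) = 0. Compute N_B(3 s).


N_B(t) = lambda_A * N_A0 / (lambda_B - lambda_A) * [exp(-lambda_A*t) - exp(-lambda_B*t)]
exp(-0.2705*3) = 0.4441913; exp(-0.0803*3) = 0.7859202
N_B = 0.2705 * 129515 / (0.0803 - 0.2705) * (0.4441913 - 0.7859202)
N_B = 62945

62945


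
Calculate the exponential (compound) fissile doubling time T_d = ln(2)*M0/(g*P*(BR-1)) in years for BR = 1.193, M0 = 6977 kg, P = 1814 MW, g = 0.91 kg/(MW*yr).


Breeding gain G = BR - 1 = 1.193 - 1 = 0.193
Fissile production rate = g * P * G = 0.91 * 1814 * 0.193 = 318.59282 kg/yr
T_d = ln(2) * M0 / (g * P * G)
T_d = ln(2) * 6977 / 318.59282 = 15.180 yr

15.180


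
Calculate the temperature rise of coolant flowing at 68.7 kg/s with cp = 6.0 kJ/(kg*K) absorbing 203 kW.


dT = Q / (m_dot * cp)
dT = 203 / (68.7 * 6.0)
dT = 0.49248 C

0.49248


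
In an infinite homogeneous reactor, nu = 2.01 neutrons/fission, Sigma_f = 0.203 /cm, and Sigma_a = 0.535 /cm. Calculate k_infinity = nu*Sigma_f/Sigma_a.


k_inf = nu * Sigma_f / Sigma_a
k_inf = 2.01 * 0.203 / 0.535
k_inf = 0.76267

0.76267


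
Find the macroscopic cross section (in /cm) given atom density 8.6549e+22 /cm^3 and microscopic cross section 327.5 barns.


Sigma = N * sigma_barns * 1e-24
Sigma = 8.6549e+22 * 327.5 * 1e-24
Sigma = 28.345 /cm

28.345


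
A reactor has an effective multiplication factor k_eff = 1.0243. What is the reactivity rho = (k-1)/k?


rho = (k_eff - 1) / k_eff
rho = (1.0243 - 1) / 1.0243
rho = 0.023724

0.023724


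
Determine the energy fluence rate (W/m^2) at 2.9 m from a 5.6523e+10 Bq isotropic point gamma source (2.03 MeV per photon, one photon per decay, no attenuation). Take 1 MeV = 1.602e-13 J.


psi = A * E * 1.602e-13 / (4*pi*r^2)
psi = 5.6523e+10 * 2.03 * 1.602e-13 / (4*pi*2.9^2)
psi = 1.7393e-04 W/m^2

1.7393e-04


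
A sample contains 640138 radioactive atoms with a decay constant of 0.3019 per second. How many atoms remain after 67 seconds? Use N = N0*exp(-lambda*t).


N = N0 * exp(-lambda * t)
N = 640138 * exp(-0.3019 * 67)
N = 0.0010512

0.0010512


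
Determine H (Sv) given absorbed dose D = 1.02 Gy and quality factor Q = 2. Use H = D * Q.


H = D * Q
H = 1.02 * 2
H = 2.0400 Sv

2.0400


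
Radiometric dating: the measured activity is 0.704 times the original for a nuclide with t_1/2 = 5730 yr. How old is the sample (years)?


lambda = ln(2) / t_half = ln(2) / 5730 = 1.209681e-04 /yr
t = -ln(A/A0) / lambda
t = -ln(0.704) / 1.209681e-04
t = 2901.4 yr

2901.4


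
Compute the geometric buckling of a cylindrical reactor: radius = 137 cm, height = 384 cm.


B^2 = (2.405/R)^2 + (pi/H)^2
B^2 = (2.405/137)^2 + (pi/384)^2
B^2 = 3.7510e-04 /cm^2

3.7510e-04


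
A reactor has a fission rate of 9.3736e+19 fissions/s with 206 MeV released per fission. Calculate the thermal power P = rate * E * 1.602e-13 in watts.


P = fission_rate * E_MeV * 1.602e-13
P = 9.3736e+19 * 206 * 1.602e-13
P = 3.0934e+09 W

3.0934e+09


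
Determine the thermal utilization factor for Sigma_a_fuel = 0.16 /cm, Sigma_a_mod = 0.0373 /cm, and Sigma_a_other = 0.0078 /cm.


f = Sigma_a_fuel / (Sigma_a_fuel + Sigma_a_mod + Sigma_a_other)
f = 0.16 / (0.16 + 0.0373 + 0.0078)
f = 0.78011

0.78011


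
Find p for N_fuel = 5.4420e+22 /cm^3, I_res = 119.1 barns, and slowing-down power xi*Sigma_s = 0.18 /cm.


p = exp(-N * I * 1e-24 / (xi*Sigma_s))
p = exp(-5.4420e+22 * 119.1 * 1e-24 / 0.18)
p = 2.3013e-16

2.3013e-16


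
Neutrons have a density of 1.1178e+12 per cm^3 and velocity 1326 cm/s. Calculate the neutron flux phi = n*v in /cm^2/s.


phi = n * v
phi = 1.1178e+12 * 1326
phi = 1.4822e+15 /cm^2/s

1.4822e+15


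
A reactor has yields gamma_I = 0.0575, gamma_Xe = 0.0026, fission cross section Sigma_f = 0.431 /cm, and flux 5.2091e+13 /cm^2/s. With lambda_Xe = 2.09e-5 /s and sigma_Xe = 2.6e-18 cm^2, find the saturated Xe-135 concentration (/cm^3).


Xe_eq = (gamma_I + gamma_Xe) * Sigma_f * phi / (lambda_Xe + sigma_Xe * phi)
Numerator = (0.0575 + 0.0026) * 0.431 * 5.2091e+13 = 1.349318e+12
Denominator = 2.09e-5 + 2.6e-18 * 5.2091e+13 = 1.563366e-04
Xe_eq = 1.349318e+12 / 1.563366e-04 = 8.6309e+15 /cm^3

8.6309e+15


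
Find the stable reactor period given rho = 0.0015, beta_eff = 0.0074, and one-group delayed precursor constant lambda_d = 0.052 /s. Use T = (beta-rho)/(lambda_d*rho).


T = (beta - rho) / (lambda_d * rho)
T = (0.0074 - 0.0015) / (0.052 * 0.0015)
T = 75.641 s

75.641


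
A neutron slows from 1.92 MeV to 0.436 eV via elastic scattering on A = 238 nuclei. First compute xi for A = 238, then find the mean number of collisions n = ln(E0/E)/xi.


xi = 1 + (A-1)^2/(2A)*ln((A-1)/(A+1)) = 0.008379872 (for A = 238)
n = ln(E0/E) / xi
n = ln(1.92e6 / 0.436) / 0.008379872
n = ln(4.403670e+06) / 0.008379872 = 1825.6

1825.6


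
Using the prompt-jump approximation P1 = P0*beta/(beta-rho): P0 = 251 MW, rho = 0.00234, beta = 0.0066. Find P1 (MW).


P1/P0 = beta / (beta - rho)
P1/P0 = 0.0066 / (0.0066 - 0.00234) = 1.549296
P1 = 251 * 1.549296 = 388.87 MW

388.87


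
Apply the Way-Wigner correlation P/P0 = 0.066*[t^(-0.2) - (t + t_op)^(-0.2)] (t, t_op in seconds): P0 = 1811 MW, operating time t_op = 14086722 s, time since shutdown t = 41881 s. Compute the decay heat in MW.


P/P0 = 0.066 * [t^(-0.2) - (t + t_op)^(-0.2)]
P/P0 = 0.066 * [41881^(-0.2) - (41881 + 14086722)^(-0.2)]
P/P0 = 0.066 * [0.1190136 - 0.03715183] = 0.005402877
P = 1811 * 0.005402877 = 9.7846 MW

9.7846


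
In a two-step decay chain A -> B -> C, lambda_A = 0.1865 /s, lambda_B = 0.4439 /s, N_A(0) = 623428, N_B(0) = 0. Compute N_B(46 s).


N_B(t) = lambda_A * N_A0 / (lambda_B - lambda_A) * [exp(-lambda_A*t) - exp(-lambda_B*t)]
exp(-0.1865*46) = 1.880129e-04; exp(-0.4439*46) = 1.355087e-09
N_B = 0.1865 * 623428 / (0.4439 - 0.1865) * (1.880129e-04 - 1.355087e-09)
N_B = 84.926

84.926


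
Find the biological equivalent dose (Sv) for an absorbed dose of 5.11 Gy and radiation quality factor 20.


H = D * Q
H = 5.11 * 20
H = 102.20 Sv

102.20


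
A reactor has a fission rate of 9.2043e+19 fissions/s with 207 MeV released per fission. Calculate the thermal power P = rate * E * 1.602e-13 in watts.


P = fission_rate * E_MeV * 1.602e-13
P = 9.2043e+19 * 207 * 1.602e-13
P = 3.0523e+09 W

3.0523e+09


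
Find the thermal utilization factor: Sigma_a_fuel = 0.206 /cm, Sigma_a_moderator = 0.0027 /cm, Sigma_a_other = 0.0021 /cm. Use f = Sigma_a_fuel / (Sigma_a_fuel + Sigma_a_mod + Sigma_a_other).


f = Sigma_a_fuel / (Sigma_a_fuel + Sigma_a_mod + Sigma_a_other)
f = 0.206 / (0.206 + 0.0027 + 0.0021)
f = 0.97723

0.97723


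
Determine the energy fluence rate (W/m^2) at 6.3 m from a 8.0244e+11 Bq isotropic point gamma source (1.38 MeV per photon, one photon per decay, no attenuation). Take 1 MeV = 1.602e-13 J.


psi = A * E * 1.602e-13 / (4*pi*r^2)
psi = 8.0244e+11 * 1.38 * 1.602e-13 / (4*pi*6.3^2)
psi = 3.5568e-04 W/m^2

3.5568e-04


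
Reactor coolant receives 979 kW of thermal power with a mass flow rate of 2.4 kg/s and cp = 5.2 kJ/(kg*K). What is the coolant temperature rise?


dT = Q / (m_dot * cp)
dT = 979 / (2.4 * 5.2)
dT = 78.446 C

78.446


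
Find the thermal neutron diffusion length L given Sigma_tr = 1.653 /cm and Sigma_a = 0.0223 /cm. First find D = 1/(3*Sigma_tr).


D = 1 / (3 * Sigma_tr) = 1 / (3 * 1.653) = 0.2016536 cm
L = sqrt(D / Sigma_a)
L = sqrt(0.2016536 / 0.0223)
L = 3.0071 cm

3.0071


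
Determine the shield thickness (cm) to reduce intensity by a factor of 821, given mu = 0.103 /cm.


x = ln(factor) / mu
x = ln(821) / 0.103
x = 65.151 cm

65.151


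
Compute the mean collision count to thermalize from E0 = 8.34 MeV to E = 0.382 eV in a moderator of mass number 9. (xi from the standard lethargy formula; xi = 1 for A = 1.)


xi = 1 + (A-1)^2/(2A)*ln((A-1)/(A+1)) = 0.2066007 (for A = 9)
n = ln(E0/E) / xi
n = ln(8.34e6 / 0.382) / 0.2066007
n = ln(2.183246e+07) / 0.2066007 = 81.795

81.795


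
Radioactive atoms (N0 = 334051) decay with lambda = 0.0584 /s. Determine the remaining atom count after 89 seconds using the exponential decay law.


N = N0 * exp(-lambda * t)
N = 334051 * exp(-0.0584 * 89)
N = 1847.2

1847.2


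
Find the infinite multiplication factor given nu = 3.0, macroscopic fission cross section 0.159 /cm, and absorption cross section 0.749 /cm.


k_inf = nu * Sigma_f / Sigma_a
k_inf = 3.0 * 0.159 / 0.749
k_inf = 0.63685

0.63685


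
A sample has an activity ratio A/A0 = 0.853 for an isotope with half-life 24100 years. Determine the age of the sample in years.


lambda = ln(2) / t_half = ln(2) / 24100 = 2.876129e-05 /yr
t = -ln(A/A0) / lambda
t = -ln(0.853) / 2.876129e-05
t = 5528.1 yr

5528.1


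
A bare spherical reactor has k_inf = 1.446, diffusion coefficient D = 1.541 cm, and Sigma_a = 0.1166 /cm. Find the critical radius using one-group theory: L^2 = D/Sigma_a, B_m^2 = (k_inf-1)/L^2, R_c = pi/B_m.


L^2 = D / Sigma_a = 1.541 / 0.1166 = 13.21612 cm^2
B_m^2 = (k_inf - 1) / L^2 = (1.446 - 1) / 13.21612 = 0.03374667 /cm^2
For a bare sphere: B_g = pi/R, so R_c = pi / sqrt(B_m^2)
R_c = pi / sqrt(0.03374667) = 17.102 cm

17.102


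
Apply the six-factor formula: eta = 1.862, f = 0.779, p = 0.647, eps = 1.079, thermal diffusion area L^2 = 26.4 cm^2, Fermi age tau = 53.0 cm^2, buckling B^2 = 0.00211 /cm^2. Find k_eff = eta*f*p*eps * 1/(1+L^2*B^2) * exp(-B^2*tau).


k_inf = eta*f*p*eps = 1.862*0.779*0.647*1.079 = 1.012612
P_TNL = 1/(1 + L^2*B^2) = 1/(1 + 26.4*0.00211) = 0.9472352
P_FNL = exp(-B^2*tau) = exp(-0.00211*53.0) = 0.8941963
k_eff = k_inf * P_TNL * P_FNL = 1.012612 * 0.9472352 * 0.8941963
k_eff = 0.85770

0.85770


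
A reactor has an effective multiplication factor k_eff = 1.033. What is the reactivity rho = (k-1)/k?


rho = (k_eff - 1) / k_eff
rho = (1.033 - 1) / 1.033
rho = 0.031946

0.031946


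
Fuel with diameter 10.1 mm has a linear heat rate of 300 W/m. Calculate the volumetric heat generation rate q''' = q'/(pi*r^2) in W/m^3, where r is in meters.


r = D / 2 / 1000 = 10.1 / 2 / 1000 = 0.00505 m
q''' = q' / (pi * r^2)
q''' = 300 / (pi * 0.00505^2)
q''' = 3.7445e+06 W/m^3

3.7445e+06


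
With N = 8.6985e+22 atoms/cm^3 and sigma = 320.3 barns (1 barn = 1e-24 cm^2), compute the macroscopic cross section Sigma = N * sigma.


Sigma = N * sigma_barns * 1e-24
Sigma = 8.6985e+22 * 320.3 * 1e-24
Sigma = 27.861 /cm

27.861


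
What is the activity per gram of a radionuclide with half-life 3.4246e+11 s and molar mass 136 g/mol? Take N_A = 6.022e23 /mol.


lambda = ln(2) / t_half = ln(2) / 3.4246e+11 = 2.024024e-12 /s
SA = lambda * N_A / M
SA = 2.024024e-12 * 6.022e23 / 136
SA = 8.9623e+09 Bq/g

8.9623e+09


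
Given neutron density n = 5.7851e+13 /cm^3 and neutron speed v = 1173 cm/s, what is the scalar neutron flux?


phi = n * v
phi = 5.7851e+13 * 1173
phi = 6.7859e+16 /cm^2/s

6.7859e+16


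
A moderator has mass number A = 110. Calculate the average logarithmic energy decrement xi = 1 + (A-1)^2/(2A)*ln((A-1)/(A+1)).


xi = 1 + (A-1)^2/(2A) * ln((A-1)/(A+1))
xi = 1 + (110-1)^2/(2*110) * ln((110-1)/(110 +1))
xi = 0.018072

0.018072


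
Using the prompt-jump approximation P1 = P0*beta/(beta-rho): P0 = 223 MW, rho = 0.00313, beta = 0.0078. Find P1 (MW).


P1/P0 = beta / (beta - rho)
P1/P0 = 0.0078 / (0.0078 - 0.00313) = 1.670236
P1 = 223 * 1.670236 = 372.46 MW

372.46


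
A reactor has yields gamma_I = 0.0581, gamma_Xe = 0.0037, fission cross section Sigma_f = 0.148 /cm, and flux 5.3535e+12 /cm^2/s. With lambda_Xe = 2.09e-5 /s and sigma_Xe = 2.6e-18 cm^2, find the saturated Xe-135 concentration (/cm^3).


Xe_eq = (gamma_I + gamma_Xe) * Sigma_f * phi / (lambda_Xe + sigma_Xe * phi)
Numerator = (0.0581 + 0.0037) * 0.148 * 5.3535e+12 = 4.896525e+10
Denominator = 2.09e-5 + 2.6e-18 * 5.3535e+12 = 3.481910e-05
Xe_eq = 4.896525e+10 / 3.481910e-05 = 1.4063e+15 /cm^3

1.4063e+15


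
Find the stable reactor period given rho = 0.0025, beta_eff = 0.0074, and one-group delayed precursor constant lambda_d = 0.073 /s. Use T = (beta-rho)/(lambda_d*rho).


T = (beta - rho) / (lambda_d * rho)
T = (0.0074 - 0.0025) / (0.073 * 0.0025)
T = 26.849 s

26.849


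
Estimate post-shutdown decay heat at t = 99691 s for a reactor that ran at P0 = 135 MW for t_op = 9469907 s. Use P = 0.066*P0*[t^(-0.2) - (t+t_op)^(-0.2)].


P/P0 = 0.066 * [t^(-0.2) - (t + t_op)^(-0.2)]
P/P0 = 0.066 * [99691^(-0.2) - (99691 + 9469907)^(-0.2)]
P/P0 = 0.066 * [0.1000619 - 0.04016255] = 0.003953357
P = 135 * 0.003953357 = 0.53370 MW

0.53370
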